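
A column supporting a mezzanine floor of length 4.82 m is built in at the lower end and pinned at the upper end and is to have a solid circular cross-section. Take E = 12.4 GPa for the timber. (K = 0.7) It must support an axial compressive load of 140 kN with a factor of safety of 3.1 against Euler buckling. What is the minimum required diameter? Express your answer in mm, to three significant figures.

d ≈ 169 mm

Required P_cr = n·P = 3.1 × 140 = 434.0 kN
L_e = K·L = 0.7 × 4.82 = 3.374 m
Required I = P_cr·L_e²/(π²E) = 4.340×10^5 × 3.374² / (π² × 1.24×10^10) = 4.037×10^-5 m⁴
I_req = 4.037×10^7 mm⁴
Solid circle: I = πd⁴/64  ⇒  d = (64I/π)^(1/4) = (64×4.037×10^7/π)^(1/4) = 169 mm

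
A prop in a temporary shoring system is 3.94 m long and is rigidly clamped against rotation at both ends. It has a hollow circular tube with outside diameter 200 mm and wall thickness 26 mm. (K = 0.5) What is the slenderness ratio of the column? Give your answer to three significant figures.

Inner diameter d_i = 200 − 2×26 = 148.0 mm
I = π(d_o⁴ − d_i⁴)/64 = π(200⁴ − 148.0⁴)/64 = 5.499×10^7 mm⁴
A = 1.421×10^4 mm²;  r_min = √(I/A) = √(5.499×10^7/1.421×10^4) = 62.20 mm
L_e = K·L = 0.5 × 3.94 m = 1.970 m = 1970.0 mm
λ = L_e / r_min = 1970.0 / 62.20 = 31.7

λ ≈ 31.7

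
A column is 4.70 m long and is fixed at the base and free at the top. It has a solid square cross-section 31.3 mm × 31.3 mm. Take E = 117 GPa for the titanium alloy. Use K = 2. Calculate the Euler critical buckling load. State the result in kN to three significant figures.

I = a⁴/12 = 31.3⁴/12 = 7.998×10^4 mm⁴
I = 7.998×10^4 mm⁴ = 7.998×10^-8 m⁴
Effective length L_e = K·L = 2 × 4.70 = 9.400 m
P_cr = π²EI / L_e² = π² × 117×10⁹ × 7.998×10^-8 / 9.400² = 1.045×10^3 N

P_cr ≈ 1.05 kN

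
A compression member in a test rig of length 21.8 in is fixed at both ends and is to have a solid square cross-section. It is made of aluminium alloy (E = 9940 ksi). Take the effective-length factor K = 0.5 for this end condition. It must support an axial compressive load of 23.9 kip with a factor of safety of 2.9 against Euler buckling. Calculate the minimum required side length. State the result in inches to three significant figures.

a ≈ 1.00 in

Required P_cr = n·P = 2.9 × 23.9 = 69.31 kip
L_e = K·L = 0.5 × 21.8 = 10.90 in
Required I = P_cr·L_e²/(π²E) = 6.931×10^4 × 10.90² / (π² × 9.94×10^6) = 8.394×10^-2 in⁴
Solid square: I = a⁴/12  ⇒  a = (12I)^(1/4) = (12×8.394×10^-2)^(1/4) = 1.00 in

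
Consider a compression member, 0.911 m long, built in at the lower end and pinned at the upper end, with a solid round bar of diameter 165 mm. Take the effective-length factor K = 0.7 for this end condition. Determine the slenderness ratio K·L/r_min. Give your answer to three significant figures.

For a solid circle r = d/4 = 165/4 = 41.25 mm
L_e = K·L = 0.7 × 0.911 m = 0.6377 m = 637.70 mm
λ = L_e / r_min = 637.70 / 41.25 = 15.5

λ ≈ 15.5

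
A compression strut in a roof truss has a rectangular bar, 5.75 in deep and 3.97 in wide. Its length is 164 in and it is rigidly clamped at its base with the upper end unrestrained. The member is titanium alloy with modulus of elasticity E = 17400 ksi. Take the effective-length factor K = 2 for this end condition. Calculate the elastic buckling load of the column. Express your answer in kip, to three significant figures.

P_cr ≈ 47.9 kip

Buckling occurs about the weak axis: I_min = h·b³/12 with b = 3.97 in (the shorter side).
I_min = 5.75×3.97³/12 = 29.98 in⁴
Effective length L_e = K·L = 2 × 164 = 328.0 in
P_cr = π²EI / L_e² = π² × 17400×10³ × 29.98 / 328.0² = 4.786×10^4 lb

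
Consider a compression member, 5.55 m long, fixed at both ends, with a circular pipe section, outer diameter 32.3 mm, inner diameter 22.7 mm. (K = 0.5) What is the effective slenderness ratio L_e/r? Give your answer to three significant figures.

d_o = 32.3 mm, d_i = 22.7 mm
I = π(d_o⁴ − d_i⁴)/64 = π(32.3⁴ − 22.70⁴)/64 = 4.040×10^4 mm⁴
A = 414.7 mm²;  r_min = √(I/A) = √(4.040×10^4/414.7) = 9.870 mm
L_e = K·L = 0.5 × 5.55 m = 2.775 m = 2775.0 mm
λ = L_e / r_min = 2775.0 / 9.870 = 281

λ ≈ 281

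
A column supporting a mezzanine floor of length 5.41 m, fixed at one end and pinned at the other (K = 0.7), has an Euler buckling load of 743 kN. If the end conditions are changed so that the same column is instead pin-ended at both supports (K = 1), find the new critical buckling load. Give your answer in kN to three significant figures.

P_cr ≈ 364 kN

P_cr ∝ 1/K², so P_cr,new = P_cr,old × (K_old/K_new)² = 743 × (0.7/1)²
= 743 × 0.4900 = 364 kN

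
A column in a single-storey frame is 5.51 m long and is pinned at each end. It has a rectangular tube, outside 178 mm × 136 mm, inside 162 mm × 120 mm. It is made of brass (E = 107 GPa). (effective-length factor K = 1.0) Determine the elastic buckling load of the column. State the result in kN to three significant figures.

Weak-axis I_min = (h_o·b_o³ − h_i·b_i³)/12 with b_o = 136, b_i = 120.0 mm (shorter outer/inner sides).
I_min = (178×136³ − 162.0×120.0³)/12 = 1.398×10^7 mm⁴
I = 1.398×10^7 mm⁴ = 1.398×10^-5 m⁴
Effective length L_e = K·L = 1 × 5.51 = 5.510 m
P_cr = π²EI / L_e² = π² × 107×10⁹ × 1.398×10^-5 / 5.510² = 4.864×10^5 N

P_cr ≈ 486 kN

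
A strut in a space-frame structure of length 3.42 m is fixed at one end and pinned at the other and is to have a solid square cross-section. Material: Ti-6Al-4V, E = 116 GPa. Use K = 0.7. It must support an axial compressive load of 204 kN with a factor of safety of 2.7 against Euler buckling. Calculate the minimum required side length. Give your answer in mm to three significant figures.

Required P_cr = n·P = 2.7 × 204 = 550.8 kN
L_e = K·L = 0.7 × 3.42 = 2.394 m
Required I = P_cr·L_e²/(π²E) = 5.508×10^5 × 2.394² / (π² × 1.16×10^11) = 2.757×10^-6 m⁴
I_req = 2.757×10^6 mm⁴
Solid square: I = a⁴/12  ⇒  a = (12I)^(1/4) = (12×2.757×10^6)^(1/4) = 75.8 mm

a ≈ 75.8 mm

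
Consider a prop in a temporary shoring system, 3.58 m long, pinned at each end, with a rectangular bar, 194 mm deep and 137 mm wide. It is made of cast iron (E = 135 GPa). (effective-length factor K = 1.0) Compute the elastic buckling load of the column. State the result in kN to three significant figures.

P_cr ≈ 4320 kN

Buckling occurs about the weak axis: I_min = h·b³/12 with b = 137 mm (the shorter side).
I_min = 194×137³/12 = 4.157×10^7 mm⁴
I = 4.157×10^7 mm⁴ = 4.157×10^-5 m⁴
Effective length L_e = K·L = 1 × 3.58 = 3.580 m
P_cr = π²EI / L_e² = π² × 135×10⁹ × 4.157×10^-5 / 3.580² = 4.322×10^6 N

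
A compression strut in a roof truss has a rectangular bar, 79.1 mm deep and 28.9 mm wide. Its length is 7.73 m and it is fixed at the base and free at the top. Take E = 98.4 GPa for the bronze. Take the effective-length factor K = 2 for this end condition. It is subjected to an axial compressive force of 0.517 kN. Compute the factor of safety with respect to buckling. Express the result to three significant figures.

n ≈ 1.25

Buckling occurs about the weak axis: I_min = h·b³/12 with b = 28.9 mm (the shorter side).
I_min = 79.1×28.9³/12 = 1.591×10^5 mm⁴
I = 1.591×10^5 mm⁴ = 1.591×10^-7 m⁴
Effective length L_e = K·L = 2 × 7.73 = 15.46 m
P_cr = π²EI / L_e² = π² × 98.4×10⁹ × 1.591×10^-7 / 15.46² = 646.5 N
Factor of safety n = P_cr / P = 0.64649 / 0.517 = 1.25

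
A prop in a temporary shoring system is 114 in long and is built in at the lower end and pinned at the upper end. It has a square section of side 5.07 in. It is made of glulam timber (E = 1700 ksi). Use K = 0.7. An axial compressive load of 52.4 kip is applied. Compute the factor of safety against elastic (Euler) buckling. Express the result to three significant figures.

n ≈ 2.77

I = a⁴/12 = 5.07⁴/12 = 55.06 in⁴
Effective length L_e = K·L = 0.7 × 114 = 79.80 in
P_cr = π²EI / L_e² = π² × 1700×10³ × 55.06 / 79.80² = 1.451×10^5 lb
Factor of safety n = P_cr / P = 145.08 / 52.4 = 2.77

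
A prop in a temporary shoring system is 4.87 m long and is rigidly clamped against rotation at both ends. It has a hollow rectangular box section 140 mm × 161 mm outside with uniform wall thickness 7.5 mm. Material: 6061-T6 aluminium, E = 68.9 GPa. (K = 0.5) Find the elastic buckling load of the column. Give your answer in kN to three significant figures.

Inner dimensions: h_i = 161 − 2×7.5 = 146.0 mm, b_i = 140 − 2×7.5 = 125.0 mm
Weak-axis I_min = (h_o·b_o³ − h_i·b_i³)/12 with b_o = 140, b_i = 125.0 mm (shorter outer/inner sides).
I_min = (161×140³ − 146.0×125.0³)/12 = 1.305×10^7 mm⁴
I = 1.305×10^7 mm⁴ = 1.305×10^-5 m⁴
Effective length L_e = K·L = 0.5 × 4.87 = 2.435 m
P_cr = π²EI / L_e² = π² × 68.9×10⁹ × 1.305×10^-5 / 2.435² = 1.497×10^6 N

P_cr ≈ 1500 kN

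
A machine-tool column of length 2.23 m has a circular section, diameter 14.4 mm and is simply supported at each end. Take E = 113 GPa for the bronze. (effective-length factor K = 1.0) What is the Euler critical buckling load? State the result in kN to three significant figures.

P_cr ≈ 0.473 kN

I = πd⁴/64 = π×14.4⁴/64 = 2.111×10^3 mm⁴
I = 2.111×10^3 mm⁴ = 2.111×10^-9 m⁴
Effective length L_e = K·L = 1 × 2.23 = 2.230 m
P_cr = π²EI / L_e² = π² × 113×10⁹ × 2.111×10^-9 / 2.230² = 473.4 N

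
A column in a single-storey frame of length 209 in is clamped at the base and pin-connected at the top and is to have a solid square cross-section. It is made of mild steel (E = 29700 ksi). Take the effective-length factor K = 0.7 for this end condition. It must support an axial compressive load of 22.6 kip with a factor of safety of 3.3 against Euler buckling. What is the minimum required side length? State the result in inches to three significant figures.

Required P_cr = n·P = 3.3 × 22.6 = 74.58 kip
L_e = K·L = 0.7 × 209 = 146.3 in
Required I = P_cr·L_e²/(π²E) = 7.458×10^4 × 146.3² / (π² × 2.97×10^7) = 5.446 in⁴
Solid square: I = a⁴/12  ⇒  a = (12I)^(1/4) = (12×5.446)^(1/4) = 2.84 in

a ≈ 2.84 in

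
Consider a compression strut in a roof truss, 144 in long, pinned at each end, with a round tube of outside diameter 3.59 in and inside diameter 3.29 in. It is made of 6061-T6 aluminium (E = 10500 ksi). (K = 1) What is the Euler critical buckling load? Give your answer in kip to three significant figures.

P_cr ≈ 12.0 kip

d_o = 3.59 in, d_i = 3.29 in
I = π(d_o⁴ − d_i⁴)/64 = π(3.59⁴ − 3.290⁴)/64 = 2.402 in⁴
Effective length L_e = K·L = 1 × 144 = 144.0 in
P_cr = π²EI / L_e² = π² × 10500×10³ × 2.402 / 144.0² = 1.201×10^4 lb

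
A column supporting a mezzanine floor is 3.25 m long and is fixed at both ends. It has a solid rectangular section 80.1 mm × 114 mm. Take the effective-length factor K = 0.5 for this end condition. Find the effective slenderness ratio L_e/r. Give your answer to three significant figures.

λ ≈ 70.3

Buckling occurs about the weak axis: I_min = h·b³/12 with b = 80.1 mm (the shorter side).
I_min = 114×80.1³/12 = 4.882×10^6 mm⁴
A = 9.131×10^3 mm²;  r_min = √(I/A) = √(4.882×10^6/9.131×10^3) = 23.12 mm
L_e = K·L = 0.5 × 3.25 m = 1.625 m = 1625.0 mm
λ = L_e / r_min = 1625.0 / 23.12 = 70.3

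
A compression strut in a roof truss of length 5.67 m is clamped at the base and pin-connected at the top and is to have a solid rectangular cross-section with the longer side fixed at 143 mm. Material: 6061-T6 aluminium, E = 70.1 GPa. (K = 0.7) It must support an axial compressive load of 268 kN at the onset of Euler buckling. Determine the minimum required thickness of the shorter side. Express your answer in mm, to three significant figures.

L_e = K·L = 0.7 × 5.67 = 3.969 m
Required I = P_cr·L_e²/(π²E) = 2.680×10^5 × 3.969² / (π² × 7.01×10^10) = 6.102×10^-6 m⁴
I_req = 6.102×10^6 mm⁴
Rectangle, weak axis: I_min = h·b³/12 with h = 143 mm fixed  ⇒  b = (12I/h)^(1/3) = 80.0 mm

b ≈ 80.0 mm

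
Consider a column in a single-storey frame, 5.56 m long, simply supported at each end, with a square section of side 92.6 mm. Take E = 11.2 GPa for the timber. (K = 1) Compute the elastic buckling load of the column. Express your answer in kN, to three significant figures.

P_cr ≈ 21.9 kN

I = a⁴/12 = 92.6⁴/12 = 6.127×10^6 mm⁴
I = 6.127×10^6 mm⁴ = 6.127×10^-6 m⁴
Effective length L_e = K·L = 1 × 5.56 = 5.560 m
P_cr = π²EI / L_e² = π² × 11.2×10⁹ × 6.127×10^-6 / 5.560² = 2.191×10^4 N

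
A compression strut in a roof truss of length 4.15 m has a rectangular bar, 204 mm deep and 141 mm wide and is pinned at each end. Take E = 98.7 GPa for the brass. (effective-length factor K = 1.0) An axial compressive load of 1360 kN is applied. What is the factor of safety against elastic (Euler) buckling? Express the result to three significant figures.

Buckling occurs about the weak axis: I_min = h·b³/12 with b = 141 mm (the shorter side).
I_min = 204×141³/12 = 4.765×10^7 mm⁴
I = 4.765×10^7 mm⁴ = 4.765×10^-5 m⁴
Effective length L_e = K·L = 1 × 4.15 = 4.150 m
P_cr = π²EI / L_e² = π² × 98.7×10⁹ × 4.765×10^-5 / 4.150² = 2.695×10^6 N
Factor of safety n = P_cr / P = 2695.4 / 1360 = 1.98

n ≈ 1.98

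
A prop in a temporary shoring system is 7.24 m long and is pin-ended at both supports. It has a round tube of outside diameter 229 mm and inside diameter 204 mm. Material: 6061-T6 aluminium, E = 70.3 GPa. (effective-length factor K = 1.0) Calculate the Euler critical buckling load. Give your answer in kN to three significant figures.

d_o = 229 mm, d_i = 204 mm
I = π(d_o⁴ − d_i⁴)/64 = π(229⁴ − 204.0⁴)/64 = 4.998×10^7 mm⁴
I = 4.998×10^7 mm⁴ = 4.998×10^-5 m⁴
Effective length L_e = K·L = 1 × 7.24 = 7.240 m
P_cr = π²EI / L_e² = π² × 70.3×10⁹ × 4.998×10^-5 / 7.240² = 6.616×10^5 N

P_cr ≈ 662 kN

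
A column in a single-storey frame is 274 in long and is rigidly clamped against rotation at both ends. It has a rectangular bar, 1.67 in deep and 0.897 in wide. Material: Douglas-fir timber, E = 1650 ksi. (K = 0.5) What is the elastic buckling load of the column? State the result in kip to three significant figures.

P_cr ≈ 0.0871 kip

Buckling occurs about the weak axis: I_min = h·b³/12 with b = 0.897 in (the shorter side).
I_min = 1.67×0.897³/12 = 0.1004 in⁴
Effective length L_e = K·L = 0.5 × 274 = 137.0 in
P_cr = π²EI / L_e² = π² × 1650×10³ × 0.1004 / 137.0² = 87.15 lb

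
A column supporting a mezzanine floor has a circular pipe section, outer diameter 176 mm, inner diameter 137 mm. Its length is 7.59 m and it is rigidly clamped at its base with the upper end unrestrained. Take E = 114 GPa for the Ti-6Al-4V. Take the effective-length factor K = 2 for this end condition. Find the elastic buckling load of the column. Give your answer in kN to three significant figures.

P_cr ≈ 146 kN

d_o = 176 mm, d_i = 137 mm
I = π(d_o⁴ − d_i⁴)/64 = π(176⁴ − 137.0⁴)/64 = 2.981×10^7 mm⁴
I = 2.981×10^7 mm⁴ = 2.981×10^-5 m⁴
Effective length L_e = K·L = 2 × 7.59 = 15.18 m
P_cr = π²EI / L_e² = π² × 114×10⁹ × 2.981×10^-5 / 15.18² = 1.455×10^5 N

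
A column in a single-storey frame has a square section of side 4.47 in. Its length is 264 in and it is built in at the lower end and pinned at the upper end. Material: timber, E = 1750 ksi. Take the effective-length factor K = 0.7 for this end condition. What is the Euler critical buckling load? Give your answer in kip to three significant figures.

I = a⁴/12 = 4.47⁴/12 = 33.27 in⁴
Effective length L_e = K·L = 0.7 × 264 = 184.8 in
P_cr = π²EI / L_e² = π² × 1750×10³ × 33.27 / 184.8² = 1.683×10^4 lb

P_cr ≈ 16.8 kip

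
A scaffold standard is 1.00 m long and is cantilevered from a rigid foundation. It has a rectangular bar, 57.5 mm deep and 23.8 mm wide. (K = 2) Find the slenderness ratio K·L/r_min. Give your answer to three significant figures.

λ ≈ 291

For a rectangle r_min = b/√12 = 23.8/√12 = 6.870 mm
L_e = K·L = 2 × 1.00 m = 2.000 m = 2000.0 mm
λ = L_e / r_min = 2000.0 / 6.870 = 291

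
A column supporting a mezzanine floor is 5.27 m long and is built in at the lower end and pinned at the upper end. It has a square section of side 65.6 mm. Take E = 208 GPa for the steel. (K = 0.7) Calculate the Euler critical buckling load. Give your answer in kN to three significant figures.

P_cr ≈ 233 kN

I = a⁴/12 = 65.6⁴/12 = 1.543×10^6 mm⁴
I = 1.543×10^6 mm⁴ = 1.543×10^-6 m⁴
Effective length L_e = K·L = 0.7 × 5.27 = 3.689 m
P_cr = π²EI / L_e² = π² × 208×10⁹ × 1.543×10^-6 / 3.689² = 2.328×10^5 N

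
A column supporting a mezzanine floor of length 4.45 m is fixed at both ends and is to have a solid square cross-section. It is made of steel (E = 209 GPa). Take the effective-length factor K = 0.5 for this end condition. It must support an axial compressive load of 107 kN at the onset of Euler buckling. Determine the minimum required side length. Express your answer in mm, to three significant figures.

L_e = K·L = 0.5 × 4.45 = 2.225 m
Required I = P_cr·L_e²/(π²E) = 1.070×10^5 × 2.225² / (π² × 2.09×10^11) = 2.568×10^-7 m⁴
I_req = 2.568×10^5 mm⁴
Solid square: I = a⁴/12  ⇒  a = (12I)^(1/4) = (12×2.568×10^5)^(1/4) = 41.9 mm

a ≈ 41.9 mm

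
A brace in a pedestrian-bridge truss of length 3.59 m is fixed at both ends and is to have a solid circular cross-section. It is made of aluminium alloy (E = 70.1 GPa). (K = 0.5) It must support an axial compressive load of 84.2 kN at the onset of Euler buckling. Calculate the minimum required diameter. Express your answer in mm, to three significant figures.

L_e = K·L = 0.5 × 3.59 = 1.795 m
Required I = P_cr·L_e²/(π²E) = 8.420×10^4 × 1.795² / (π² × 7.01×10^10) = 3.921×10^-7 m⁴
I_req = 3.921×10^5 mm⁴
Solid circle: I = πd⁴/64  ⇒  d = (64I/π)^(1/4) = (64×3.921×10^5/π)^(1/4) = 53.2 mm

d ≈ 53.2 mm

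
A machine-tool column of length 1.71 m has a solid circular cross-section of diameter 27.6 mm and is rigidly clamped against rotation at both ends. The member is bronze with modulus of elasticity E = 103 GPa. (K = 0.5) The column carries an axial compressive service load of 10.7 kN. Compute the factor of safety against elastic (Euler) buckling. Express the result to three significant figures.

n ≈ 3.70

I = πd⁴/64 = π×27.6⁴/64 = 2.848×10^4 mm⁴
I = 2.848×10^4 mm⁴ = 2.848×10^-8 m⁴
Effective length L_e = K·L = 0.5 × 1.71 = 0.8550 m
P_cr = π²EI / L_e² = π² × 103×10⁹ × 2.848×10^-8 / 0.8550² = 3.961×10^4 N
Factor of safety n = P_cr / P = 39.611 / 10.7 = 3.70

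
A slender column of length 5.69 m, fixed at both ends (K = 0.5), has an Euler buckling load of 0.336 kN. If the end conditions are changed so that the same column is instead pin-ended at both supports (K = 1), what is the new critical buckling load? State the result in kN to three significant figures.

P_cr ∝ 1/K², so P_cr,new = P_cr,old × (K_old/K_new)² = 0.336 × (0.5/1)²
= 0.336 × 0.2500 = 0.0840 kN

P_cr ≈ 0.0840 kN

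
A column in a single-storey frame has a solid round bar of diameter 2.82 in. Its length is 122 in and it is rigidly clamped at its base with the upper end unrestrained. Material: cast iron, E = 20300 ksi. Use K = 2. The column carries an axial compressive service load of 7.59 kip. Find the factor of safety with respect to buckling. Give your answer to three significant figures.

I = πd⁴/64 = π×2.82⁴/64 = 3.104 in⁴
Effective length L_e = K·L = 2 × 122 = 244.0 in
P_cr = π²EI / L_e² = π² × 20300×10³ × 3.104 / 244.0² = 1.045×10^4 lb
Factor of safety n = P_cr / P = 10.447 / 7.59 = 1.38

n ≈ 1.38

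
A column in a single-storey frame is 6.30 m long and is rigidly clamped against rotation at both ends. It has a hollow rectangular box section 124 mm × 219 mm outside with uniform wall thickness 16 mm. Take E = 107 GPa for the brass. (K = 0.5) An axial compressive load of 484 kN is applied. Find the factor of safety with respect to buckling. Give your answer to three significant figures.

Inner dimensions: h_i = 219 − 2×16 = 187.0 mm, b_i = 124 − 2×16 = 92.00 mm
Weak-axis I_min = (h_o·b_o³ − h_i·b_i³)/12 with b_o = 124, b_i = 92.00 mm (shorter outer/inner sides).
I_min = (219×124³ − 187.0×92.00³)/12 = 2.266×10^7 mm⁴
I = 2.266×10^7 mm⁴ = 2.266×10^-5 m⁴
Effective length L_e = K·L = 0.5 × 6.30 = 3.150 m
P_cr = π²EI / L_e² = π² × 107×10⁹ × 2.266×10^-5 / 3.150² = 2.412×10^6 N
Factor of safety n = P_cr / P = 2411.8 / 484 = 4.98

n ≈ 4.98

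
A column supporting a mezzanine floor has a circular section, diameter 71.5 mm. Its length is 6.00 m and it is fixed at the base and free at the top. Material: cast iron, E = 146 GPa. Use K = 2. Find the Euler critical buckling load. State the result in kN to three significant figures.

P_cr ≈ 12.8 kN

I = πd⁴/64 = π×71.5⁴/64 = 1.283×10^6 mm⁴
I = 1.283×10^6 mm⁴ = 1.283×10^-6 m⁴
Effective length L_e = K·L = 2 × 6.00 = 12.00 m
P_cr = π²EI / L_e² = π² × 146×10⁹ × 1.283×10^-6 / 12.00² = 1.284×10^4 N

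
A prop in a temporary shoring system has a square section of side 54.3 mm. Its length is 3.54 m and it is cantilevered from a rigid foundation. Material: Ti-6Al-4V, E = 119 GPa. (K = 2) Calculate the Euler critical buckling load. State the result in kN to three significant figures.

I = a⁴/12 = 54.3⁴/12 = 7.245×10^5 mm⁴
I = 7.245×10^5 mm⁴ = 7.245×10^-7 m⁴
Effective length L_e = K·L = 2 × 3.54 = 7.080 m
P_cr = π²EI / L_e² = π² × 119×10⁹ × 7.245×10^-7 / 7.080² = 1.697×10^4 N

P_cr ≈ 17.0 kN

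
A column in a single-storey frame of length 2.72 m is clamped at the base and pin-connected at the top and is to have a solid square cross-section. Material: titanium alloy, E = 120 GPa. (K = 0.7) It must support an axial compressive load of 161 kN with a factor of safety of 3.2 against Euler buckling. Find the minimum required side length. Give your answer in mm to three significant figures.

a ≈ 66.0 mm

Required P_cr = n·P = 3.2 × 161 = 515.2 kN
L_e = K·L = 0.7 × 2.72 = 1.904 m
Required I = P_cr·L_e²/(π²E) = 5.152×10^5 × 1.904² / (π² × 1.20×10^11) = 1.577×10^-6 m⁴
I_req = 1.577×10^6 mm⁴
Solid square: I = a⁴/12  ⇒  a = (12I)^(1/4) = (12×1.577×10^6)^(1/4) = 66.0 mm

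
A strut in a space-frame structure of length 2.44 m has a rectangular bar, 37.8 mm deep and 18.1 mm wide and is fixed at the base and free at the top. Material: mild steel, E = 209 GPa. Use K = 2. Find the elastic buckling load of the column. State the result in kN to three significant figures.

Buckling occurs about the weak axis: I_min = h·b³/12 with b = 18.1 mm (the shorter side).
I_min = 37.8×18.1³/12 = 1.868×10^4 mm⁴
I = 1.868×10^4 mm⁴ = 1.868×10^-8 m⁴
Effective length L_e = K·L = 2 × 2.44 = 4.880 m
P_cr = π²EI / L_e² = π² × 209×10⁹ × 1.868×10^-8 / 4.880² = 1.618×10^3 N

P_cr ≈ 1.62 kN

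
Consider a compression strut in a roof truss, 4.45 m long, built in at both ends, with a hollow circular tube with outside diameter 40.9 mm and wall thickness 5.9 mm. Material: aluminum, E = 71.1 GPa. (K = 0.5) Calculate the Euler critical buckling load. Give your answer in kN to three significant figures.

P_cr ≈ 14.5 kN

Inner diameter d_i = 40.9 − 2×5.9 = 29.10 mm
I = π(d_o⁴ − d_i⁴)/64 = π(40.9⁴ − 29.10⁴)/64 = 1.022×10^5 mm⁴
I = 1.022×10^5 mm⁴ = 1.022×10^-7 m⁴
Effective length L_e = K·L = 0.5 × 4.45 = 2.225 m
P_cr = π²EI / L_e² = π² × 71.1×10⁹ × 1.022×10^-7 / 2.225² = 1.448×10^4 N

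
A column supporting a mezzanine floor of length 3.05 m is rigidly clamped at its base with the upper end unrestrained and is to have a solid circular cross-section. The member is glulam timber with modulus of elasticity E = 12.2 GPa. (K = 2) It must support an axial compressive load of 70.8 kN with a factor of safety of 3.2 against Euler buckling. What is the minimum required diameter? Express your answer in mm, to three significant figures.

Required P_cr = n·P = 3.2 × 70.8 = 226.6 kN
L_e = K·L = 2 × 3.05 = 6.100 m
Required I = P_cr·L_e²/(π²E) = 2.266×10^5 × 6.100² / (π² × 1.22×10^10) = 7.001×10^-5 m⁴
I_req = 7.001×10^7 mm⁴
Solid circle: I = πd⁴/64  ⇒  d = (64I/π)^(1/4) = (64×7.001×10^7/π)^(1/4) = 194 mm

d ≈ 194 mm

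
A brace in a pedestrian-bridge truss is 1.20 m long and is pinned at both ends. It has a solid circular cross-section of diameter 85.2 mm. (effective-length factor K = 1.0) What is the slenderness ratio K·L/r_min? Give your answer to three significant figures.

λ ≈ 56.3

For a solid circle r = d/4 = 85.2/4 = 21.30 mm
L_e = K·L = 1 × 1.20 m = 1.200 m = 1200.0 mm
λ = L_e / r_min = 1200.0 / 21.30 = 56.3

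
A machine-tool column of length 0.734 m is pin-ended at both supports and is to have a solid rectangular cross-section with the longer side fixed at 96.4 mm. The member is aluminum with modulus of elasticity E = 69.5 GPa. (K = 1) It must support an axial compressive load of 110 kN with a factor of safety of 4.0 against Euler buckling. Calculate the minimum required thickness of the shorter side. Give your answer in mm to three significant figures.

b ≈ 35.0 mm

Required P_cr = n·P = 4.0 × 110 = 440.0 kN
L_e = K·L = 1 × 0.734 = 0.7340 m
Required I = P_cr·L_e²/(π²E) = 4.400×10^5 × 0.7340² / (π² × 6.95×10^10) = 3.456×10^-7 m⁴
I_req = 3.456×10^5 mm⁴
Rectangle, weak axis: I_min = h·b³/12 with h = 96.4 mm fixed  ⇒  b = (12I/h)^(1/3) = 35.0 mm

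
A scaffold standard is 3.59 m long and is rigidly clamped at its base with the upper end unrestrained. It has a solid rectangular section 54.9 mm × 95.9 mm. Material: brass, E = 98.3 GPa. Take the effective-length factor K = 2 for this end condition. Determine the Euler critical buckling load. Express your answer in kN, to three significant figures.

P_cr ≈ 24.9 kN

Buckling occurs about the weak axis: I_min = h·b³/12 with b = 54.9 mm (the shorter side).
I_min = 95.9×54.9³/12 = 1.322×10^6 mm⁴
I = 1.322×10^6 mm⁴ = 1.322×10^-6 m⁴
Effective length L_e = K·L = 2 × 3.59 = 7.180 m
P_cr = π²EI / L_e² = π² × 98.3×10⁹ × 1.322×10^-6 / 7.180² = 2.489×10^4 N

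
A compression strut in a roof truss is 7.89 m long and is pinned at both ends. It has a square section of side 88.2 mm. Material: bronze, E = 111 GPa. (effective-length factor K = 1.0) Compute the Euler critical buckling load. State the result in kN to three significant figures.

P_cr ≈ 88.7 kN

I = a⁴/12 = 88.2⁴/12 = 5.043×10^6 mm⁴
I = 5.043×10^6 mm⁴ = 5.043×10^-6 m⁴
Effective length L_e = K·L = 1 × 7.89 = 7.890 m
P_cr = π²EI / L_e² = π² × 111×10⁹ × 5.043×10^-6 / 7.890² = 8.875×10^4 N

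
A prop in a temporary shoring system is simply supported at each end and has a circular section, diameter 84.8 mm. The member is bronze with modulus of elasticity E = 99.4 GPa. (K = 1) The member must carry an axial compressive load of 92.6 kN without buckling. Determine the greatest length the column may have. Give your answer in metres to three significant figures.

I = πd⁴/64 = π×84.8⁴/64 = 2.538×10^6 mm⁴
I = 2.538×10^-6 m⁴
At the buckling limit P_cr = P = 9.260×10^4 N
From P_cr = π²EI/(K·L)²:  L = (1/K)·√(π²EI/P_cr) = (1/1)·√(π²×9.94×10^10×2.538×10^-6/9.260×10^4)
L = 5.19 m

L_max ≈ 5.19 m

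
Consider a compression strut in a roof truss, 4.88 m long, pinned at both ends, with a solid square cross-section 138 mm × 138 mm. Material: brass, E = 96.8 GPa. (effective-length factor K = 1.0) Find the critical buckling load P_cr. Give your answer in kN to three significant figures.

I = a⁴/12 = 138⁴/12 = 3.022×10^7 mm⁴
I = 3.022×10^7 mm⁴ = 3.022×10^-5 m⁴
Effective length L_e = K·L = 1 × 4.88 = 4.880 m
P_cr = π²EI / L_e² = π² × 96.8×10⁹ × 3.022×10^-5 / 4.880² = 1.212×10^6 N

P_cr ≈ 1210 kN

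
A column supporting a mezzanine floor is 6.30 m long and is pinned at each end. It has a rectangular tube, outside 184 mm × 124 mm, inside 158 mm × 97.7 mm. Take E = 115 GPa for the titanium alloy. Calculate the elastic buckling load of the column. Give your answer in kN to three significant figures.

P_cr ≈ 485 kN

Weak-axis I_min = (h_o·b_o³ − h_i·b_i³)/12 with b_o = 124, b_i = 97.70 mm (shorter outer/inner sides).
I_min = (184×124³ − 158.0×97.70³)/12 = 1.696×10^7 mm⁴
I = 1.696×10^7 mm⁴ = 1.696×10^-5 m⁴
Effective length L_e = K·L = 1 × 6.30 = 6.300 m
P_cr = π²EI / L_e² = π² × 115×10⁹ × 1.696×10^-5 / 6.300² = 4.849×10^5 N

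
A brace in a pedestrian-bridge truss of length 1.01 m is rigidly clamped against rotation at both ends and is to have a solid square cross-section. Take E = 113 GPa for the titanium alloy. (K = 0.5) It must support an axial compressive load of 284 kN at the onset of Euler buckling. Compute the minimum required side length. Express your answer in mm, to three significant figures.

L_e = K·L = 0.5 × 1.01 = 0.5050 m
Required I = P_cr·L_e²/(π²E) = 2.840×10^5 × 0.5050² / (π² × 1.13×10^11) = 6.494×10^-8 m⁴
I_req = 6.494×10^4 mm⁴
Solid square: I = a⁴/12  ⇒  a = (12I)^(1/4) = (12×6.494×10^4)^(1/4) = 29.7 mm

a ≈ 29.7 mm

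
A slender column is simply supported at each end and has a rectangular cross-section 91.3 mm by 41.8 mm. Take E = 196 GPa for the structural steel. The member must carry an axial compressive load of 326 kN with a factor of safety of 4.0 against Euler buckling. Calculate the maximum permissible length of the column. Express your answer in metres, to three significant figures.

L_max ≈ 0.908 m

Buckling occurs about the weak axis: I_min = h·b³/12 with b = 41.8 mm (the shorter side).
I_min = 91.3×41.8³/12 = 5.557×10^5 mm⁴
I = 5.557×10^-7 m⁴
Required critical load P_cr = n·P = 4.0 × 326 = 1304 kN = 1.304×10^6 N
From P_cr = π²EI/(K·L)²:  L = (1/K)·√(π²EI/P_cr) = (1/1)·√(π²×1.96×10^11×5.557×10^-7/1.304×10^6)
L = 0.908 m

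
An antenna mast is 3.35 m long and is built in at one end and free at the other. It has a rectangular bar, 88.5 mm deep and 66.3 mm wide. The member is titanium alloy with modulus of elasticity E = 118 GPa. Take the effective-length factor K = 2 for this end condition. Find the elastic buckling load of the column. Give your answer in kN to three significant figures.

Buckling occurs about the weak axis: I_min = h·b³/12 with b = 66.3 mm (the shorter side).
I_min = 88.5×66.3³/12 = 2.149×10^6 mm⁴
I = 2.149×10^6 mm⁴ = 2.149×10^-6 m⁴
Effective length L_e = K·L = 2 × 3.35 = 6.700 m
P_cr = π²EI / L_e² = π² × 118×10⁹ × 2.149×10^-6 / 6.700² = 5.576×10^4 N

P_cr ≈ 55.8 kN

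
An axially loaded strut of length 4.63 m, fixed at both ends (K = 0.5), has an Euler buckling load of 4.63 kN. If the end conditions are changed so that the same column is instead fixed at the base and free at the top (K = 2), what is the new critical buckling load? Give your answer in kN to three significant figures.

P_cr ≈ 0.289 kN

P_cr ∝ 1/K², so P_cr,new = P_cr,old × (K_old/K_new)² = 4.63 × (0.5/2)²
= 4.63 × 0.06250 = 0.289 kN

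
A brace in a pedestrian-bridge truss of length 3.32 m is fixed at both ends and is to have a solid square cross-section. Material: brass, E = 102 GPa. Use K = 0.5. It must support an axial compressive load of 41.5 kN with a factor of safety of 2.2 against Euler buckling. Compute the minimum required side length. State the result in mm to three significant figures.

Required P_cr = n·P = 2.2 × 41.5 = 91.30 kN
L_e = K·L = 0.5 × 3.32 = 1.660 m
Required I = P_cr·L_e²/(π²E) = 9.130×10^4 × 1.660² / (π² × 1.02×10^11) = 2.499×10^-7 m⁴
I_req = 2.499×10^5 mm⁴
Solid square: I = a⁴/12  ⇒  a = (12I)^(1/4) = (12×2.499×10^5)^(1/4) = 41.6 mm

a ≈ 41.6 mm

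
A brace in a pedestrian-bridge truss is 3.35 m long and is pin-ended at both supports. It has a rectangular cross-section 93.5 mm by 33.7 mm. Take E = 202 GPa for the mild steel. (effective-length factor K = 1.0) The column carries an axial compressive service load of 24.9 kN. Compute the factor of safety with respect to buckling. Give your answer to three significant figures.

n ≈ 2.13

Buckling occurs about the weak axis: I_min = h·b³/12 with b = 33.7 mm (the shorter side).
I_min = 93.5×33.7³/12 = 2.982×10^5 mm⁴
I = 2.982×10^5 mm⁴ = 2.982×10^-7 m⁴
Effective length L_e = K·L = 1 × 3.35 = 3.350 m
P_cr = π²EI / L_e² = π² × 202×10⁹ × 2.982×10^-7 / 3.350² = 5.298×10^4 N
Factor of safety n = P_cr / P = 52.976 / 24.9 = 2.13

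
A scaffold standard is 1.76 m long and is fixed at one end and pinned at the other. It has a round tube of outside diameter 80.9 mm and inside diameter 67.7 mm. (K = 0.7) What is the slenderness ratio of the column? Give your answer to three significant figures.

λ ≈ 46.7

d_o = 80.9 mm, d_i = 67.7 mm
I = π(d_o⁴ − d_i⁴)/64 = π(80.9⁴ − 67.70⁴)/64 = 1.071×10^6 mm⁴
A = 1.541×10^3 mm²;  r_min = √(I/A) = √(1.071×10^6/1.541×10^3) = 26.37 mm
L_e = K·L = 0.7 × 1.76 m = 1.232 m = 1232.0 mm
λ = L_e / r_min = 1232.0 / 26.37 = 46.7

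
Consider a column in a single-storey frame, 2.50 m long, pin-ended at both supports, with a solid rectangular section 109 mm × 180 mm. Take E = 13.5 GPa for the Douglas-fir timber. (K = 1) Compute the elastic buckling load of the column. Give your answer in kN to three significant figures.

P_cr ≈ 414 kN

Buckling occurs about the weak axis: I_min = h·b³/12 with b = 109 mm (the shorter side).
I_min = 180×109³/12 = 1.943×10^7 mm⁴
I = 1.943×10^7 mm⁴ = 1.943×10^-5 m⁴
Effective length L_e = K·L = 1 × 2.50 = 2.500 m
P_cr = π²EI / L_e² = π² × 13.5×10⁹ × 1.943×10^-5 / 2.500² = 4.141×10^5 N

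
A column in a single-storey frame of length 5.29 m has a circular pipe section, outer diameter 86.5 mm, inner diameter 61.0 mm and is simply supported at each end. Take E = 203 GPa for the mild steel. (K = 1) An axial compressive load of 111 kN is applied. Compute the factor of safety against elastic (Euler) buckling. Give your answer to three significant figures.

d_o = 86.5 mm, d_i = 61.0 mm
I = π(d_o⁴ − d_i⁴)/64 = π(86.5⁴ − 61.00⁴)/64 = 2.068×10^6 mm⁴
I = 2.068×10^6 mm⁴ = 2.068×10^-6 m⁴
Effective length L_e = K·L = 1 × 5.29 = 5.290 m
P_cr = π²EI / L_e² = π² × 203×10⁹ × 2.068×10^-6 / 5.290² = 1.481×10^5 N
Factor of safety n = P_cr / P = 148.09 / 111 = 1.33

n ≈ 1.33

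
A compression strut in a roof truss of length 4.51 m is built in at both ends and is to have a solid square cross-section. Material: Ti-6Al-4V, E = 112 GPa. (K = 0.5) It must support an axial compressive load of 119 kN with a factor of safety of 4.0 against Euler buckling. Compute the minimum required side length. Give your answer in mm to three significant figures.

a ≈ 71.6 mm

Required P_cr = n·P = 4.0 × 119 = 476.0 kN
L_e = K·L = 0.5 × 4.51 = 2.255 m
Required I = P_cr·L_e²/(π²E) = 4.760×10^5 × 2.255² / (π² × 1.12×10^11) = 2.190×10^-6 m⁴
I_req = 2.190×10^6 mm⁴
Solid square: I = a⁴/12  ⇒  a = (12I)^(1/4) = (12×2.190×10^6)^(1/4) = 71.6 mm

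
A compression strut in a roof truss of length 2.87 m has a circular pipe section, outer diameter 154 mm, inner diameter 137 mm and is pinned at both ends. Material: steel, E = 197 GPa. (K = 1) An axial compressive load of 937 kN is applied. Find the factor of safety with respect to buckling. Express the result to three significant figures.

d_o = 154 mm, d_i = 137 mm
I = π(d_o⁴ − d_i⁴)/64 = π(154⁴ − 137.0⁴)/64 = 1.032×10^7 mm⁴
I = 1.032×10^7 mm⁴ = 1.032×10^-5 m⁴
Effective length L_e = K·L = 1 × 2.87 = 2.870 m
P_cr = π²EI / L_e² = π² × 197×10⁹ × 1.032×10^-5 / 2.870² = 2.435×10^6 N
Factor of safety n = P_cr / P = 2435.3 / 937 = 2.60

n ≈ 2.60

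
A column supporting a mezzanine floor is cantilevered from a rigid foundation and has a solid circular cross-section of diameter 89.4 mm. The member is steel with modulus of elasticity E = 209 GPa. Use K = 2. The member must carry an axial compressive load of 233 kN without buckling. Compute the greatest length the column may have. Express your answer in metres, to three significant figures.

L_max ≈ 2.63 m

I = πd⁴/64 = π×89.4⁴/64 = 3.136×10^6 mm⁴
I = 3.136×10^-6 m⁴
At the buckling limit P_cr = P = 2.330×10^5 N
From P_cr = π²EI/(K·L)²:  L = (1/K)·√(π²EI/P_cr) = (1/2)·√(π²×2.09×10^11×3.136×10^-6/2.330×10^5)
L = 2.63 m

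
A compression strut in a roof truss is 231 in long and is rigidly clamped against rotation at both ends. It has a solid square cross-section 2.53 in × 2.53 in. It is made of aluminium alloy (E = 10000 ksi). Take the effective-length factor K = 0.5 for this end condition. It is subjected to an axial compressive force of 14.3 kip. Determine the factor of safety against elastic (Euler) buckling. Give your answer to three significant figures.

n ≈ 1.77

I = a⁴/12 = 2.53⁴/12 = 3.414 in⁴
Effective length L_e = K·L = 0.5 × 231 = 115.5 in
P_cr = π²EI / L_e² = π² × 10000×10³ × 3.414 / 115.5² = 2.526×10^4 lb
Factor of safety n = P_cr / P = 25.260 / 14.3 = 1.77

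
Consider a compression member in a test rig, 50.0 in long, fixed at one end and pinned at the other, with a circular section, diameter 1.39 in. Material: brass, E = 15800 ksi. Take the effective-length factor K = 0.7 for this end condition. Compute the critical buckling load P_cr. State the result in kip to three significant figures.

I = πd⁴/64 = π×1.39⁴/64 = 0.1832 in⁴
Effective length L_e = K·L = 0.7 × 50.0 = 35.00 in
P_cr = π²EI / L_e² = π² × 15800×10³ × 0.1832 / 35.00² = 2.333×10^4 lb

P_cr ≈ 23.3 kip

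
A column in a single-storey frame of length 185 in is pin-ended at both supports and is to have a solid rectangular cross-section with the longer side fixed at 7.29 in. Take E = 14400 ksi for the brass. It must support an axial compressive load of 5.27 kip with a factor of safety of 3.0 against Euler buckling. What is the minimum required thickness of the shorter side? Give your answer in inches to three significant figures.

Required P_cr = n·P = 3.0 × 5.27 = 15.81 kip
L_e = K·L = 1 × 185 = 185.0 in
Required I = P_cr·L_e²/(π²E) = 1.581×10^4 × 185.0² / (π² × 1.44×10^7) = 3.807 in⁴
Rectangle, weak axis: I_min = h·b³/12 with h = 7.29 in fixed  ⇒  b = (12I/h)^(1/3) = 1.84 in

b ≈ 1.84 in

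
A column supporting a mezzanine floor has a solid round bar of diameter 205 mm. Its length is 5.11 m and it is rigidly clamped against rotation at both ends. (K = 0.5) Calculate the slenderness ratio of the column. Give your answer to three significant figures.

For a solid circle r = d/4 = 205/4 = 51.25 mm
L_e = K·L = 0.5 × 5.11 m = 2.555 m = 2555.0 mm
λ = L_e / r_min = 2555.0 / 51.25 = 49.9

λ ≈ 49.9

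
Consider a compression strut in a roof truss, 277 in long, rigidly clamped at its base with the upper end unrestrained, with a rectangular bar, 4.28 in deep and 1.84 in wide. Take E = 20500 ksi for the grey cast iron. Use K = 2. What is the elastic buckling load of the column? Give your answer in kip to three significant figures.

Buckling occurs about the weak axis: I_min = h·b³/12 with b = 1.84 in (the shorter side).
I_min = 4.28×1.84³/12 = 2.222 in⁴
Effective length L_e = K·L = 2 × 277 = 554.0 in
P_cr = π²EI / L_e² = π² × 20500×10³ × 2.222 / 554.0² = 1.465×10^3 lb

P_cr ≈ 1.46 kip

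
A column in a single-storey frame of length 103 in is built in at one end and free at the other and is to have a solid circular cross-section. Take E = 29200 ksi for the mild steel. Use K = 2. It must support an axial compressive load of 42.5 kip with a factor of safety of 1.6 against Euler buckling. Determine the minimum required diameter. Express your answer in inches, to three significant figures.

d ≈ 3.78 in

Required P_cr = n·P = 1.6 × 42.5 = 68.00 kip
L_e = K·L = 2 × 103 = 206.0 in
Required I = P_cr·L_e²/(π²E) = 6.800×10^4 × 206.0² / (π² × 2.92×10^7) = 10.01 in⁴
Solid circle: I = πd⁴/64  ⇒  d = (64I/π)^(1/4) = (64×10.01/π)^(1/4) = 3.78 in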